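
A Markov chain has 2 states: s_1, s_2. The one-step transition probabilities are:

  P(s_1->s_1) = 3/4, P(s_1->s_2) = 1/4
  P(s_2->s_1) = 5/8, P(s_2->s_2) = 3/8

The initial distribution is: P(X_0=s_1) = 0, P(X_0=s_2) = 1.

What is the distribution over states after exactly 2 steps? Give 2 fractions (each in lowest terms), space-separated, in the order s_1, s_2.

Propagating the distribution step by step (d_{t+1} = d_t * P):
d_0 = (s_1=0, s_2=1)
  d_1[s_1] = 0*3/4 + 1*5/8 = 5/8
  d_1[s_2] = 0*1/4 + 1*3/8 = 3/8
d_1 = (s_1=5/8, s_2=3/8)
  d_2[s_1] = 5/8*3/4 + 3/8*5/8 = 45/64
  d_2[s_2] = 5/8*1/4 + 3/8*3/8 = 19/64
d_2 = (s_1=45/64, s_2=19/64)

Answer: 45/64 19/64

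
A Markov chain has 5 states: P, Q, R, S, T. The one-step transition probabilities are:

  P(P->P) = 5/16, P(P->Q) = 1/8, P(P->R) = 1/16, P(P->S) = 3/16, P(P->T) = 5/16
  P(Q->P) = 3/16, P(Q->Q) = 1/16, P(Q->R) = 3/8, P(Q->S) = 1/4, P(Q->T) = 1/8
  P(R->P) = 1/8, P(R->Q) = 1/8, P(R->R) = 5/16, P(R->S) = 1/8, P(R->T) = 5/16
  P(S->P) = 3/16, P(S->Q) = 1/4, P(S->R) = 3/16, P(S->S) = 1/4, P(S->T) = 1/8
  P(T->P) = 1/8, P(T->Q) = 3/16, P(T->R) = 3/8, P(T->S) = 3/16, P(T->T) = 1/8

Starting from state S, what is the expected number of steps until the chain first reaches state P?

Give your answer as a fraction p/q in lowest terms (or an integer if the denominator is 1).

Answer: 67040/10607

Derivation:
Let h_i = expected steps to first reach P from state i.
Boundary: h_P = 0.
First-step equations for the other states:
  h_Q = 1 + 3/16*h_P + 1/16*h_Q + 3/8*h_R + 1/4*h_S + 1/8*h_T
  h_R = 1 + 1/8*h_P + 1/8*h_Q + 5/16*h_R + 1/8*h_S + 5/16*h_T
  h_S = 1 + 3/16*h_P + 1/4*h_Q + 3/16*h_R + 1/4*h_S + 1/8*h_T
  h_T = 1 + 1/8*h_P + 3/16*h_Q + 3/8*h_R + 3/16*h_S + 1/8*h_T

Substituting h_P = 0 and rearranging gives the linear system (I - Q) h = 1:
  [15/16, -3/8, -1/4, -1/8] . (h_Q, h_R, h_S, h_T) = 1
  [-1/8, 11/16, -1/8, -5/16] . (h_Q, h_R, h_S, h_T) = 1
  [-1/4, -3/16, 3/4, -1/8] . (h_Q, h_R, h_S, h_T) = 1
  [-3/16, -3/8, -3/16, 7/8] . (h_Q, h_R, h_S, h_T) = 1

Solving yields:
  h_Q = 67952/10607
  h_R = 72816/10607
  h_S = 67040/10607
  h_T = 72256/10607

Starting state is S, so the expected hitting time is h_S = 67040/10607.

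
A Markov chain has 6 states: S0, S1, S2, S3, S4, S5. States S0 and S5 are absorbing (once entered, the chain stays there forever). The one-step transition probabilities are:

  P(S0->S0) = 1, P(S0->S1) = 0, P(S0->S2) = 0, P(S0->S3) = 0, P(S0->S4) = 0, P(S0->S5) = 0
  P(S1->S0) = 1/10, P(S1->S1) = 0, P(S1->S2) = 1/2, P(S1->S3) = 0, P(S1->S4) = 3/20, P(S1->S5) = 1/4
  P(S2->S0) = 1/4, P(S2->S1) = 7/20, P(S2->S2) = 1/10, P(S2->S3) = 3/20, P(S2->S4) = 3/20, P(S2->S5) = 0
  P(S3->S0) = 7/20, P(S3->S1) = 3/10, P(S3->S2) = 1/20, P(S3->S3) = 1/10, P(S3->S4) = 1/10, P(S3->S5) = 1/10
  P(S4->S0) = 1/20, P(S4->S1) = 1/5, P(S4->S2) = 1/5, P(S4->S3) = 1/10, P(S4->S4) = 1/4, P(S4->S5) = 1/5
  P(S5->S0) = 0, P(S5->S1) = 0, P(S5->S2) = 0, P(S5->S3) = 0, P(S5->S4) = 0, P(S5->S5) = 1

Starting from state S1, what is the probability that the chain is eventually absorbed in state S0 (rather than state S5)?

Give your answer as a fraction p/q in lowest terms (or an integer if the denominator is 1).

Answer: 5909/11918

Derivation:
Let a_i = P(absorbed in S0 | start in state i).
Boundary conditions: a_S0 = 1, a_S5 = 0.
For each transient state i, a_i = sum_j P(i->j) * a_j:
  a_S1 = 1/10*a_S0 + 0*a_S1 + 1/2*a_S2 + 0*a_S3 + 3/20*a_S4 + 1/4*a_S5
  a_S2 = 1/4*a_S0 + 7/20*a_S1 + 1/10*a_S2 + 3/20*a_S3 + 3/20*a_S4 + 0*a_S5
  a_S3 = 7/20*a_S0 + 3/10*a_S1 + 1/20*a_S2 + 1/10*a_S3 + 1/10*a_S4 + 1/10*a_S5
  a_S4 = 1/20*a_S0 + 1/5*a_S1 + 1/5*a_S2 + 1/10*a_S3 + 1/4*a_S4 + 1/5*a_S5

Substituting a_S0 = 1 and a_S5 = 0, rearrange to (I - Q) a = r where r[i] = P(i -> S0):
  [1, -1/2, 0, -3/20] . (a_S1, a_S2, a_S3, a_S4) = 1/10
  [-7/20, 9/10, -3/20, -3/20] . (a_S1, a_S2, a_S3, a_S4) = 1/4
  [-3/10, -1/20, 9/10, -1/10] . (a_S1, a_S2, a_S3, a_S4) = 7/20
  [-1/5, -1/5, -1/10, 3/4] . (a_S1, a_S2, a_S3, a_S4) = 1/20

Solving yields:
  a_S1 = 5909/11918
  a_S2 = 3897/5959
  a_S3 = 7645/11918
  a_S4 = 2734/5959

Starting state is S1, so the absorption probability is a_S1 = 5909/11918.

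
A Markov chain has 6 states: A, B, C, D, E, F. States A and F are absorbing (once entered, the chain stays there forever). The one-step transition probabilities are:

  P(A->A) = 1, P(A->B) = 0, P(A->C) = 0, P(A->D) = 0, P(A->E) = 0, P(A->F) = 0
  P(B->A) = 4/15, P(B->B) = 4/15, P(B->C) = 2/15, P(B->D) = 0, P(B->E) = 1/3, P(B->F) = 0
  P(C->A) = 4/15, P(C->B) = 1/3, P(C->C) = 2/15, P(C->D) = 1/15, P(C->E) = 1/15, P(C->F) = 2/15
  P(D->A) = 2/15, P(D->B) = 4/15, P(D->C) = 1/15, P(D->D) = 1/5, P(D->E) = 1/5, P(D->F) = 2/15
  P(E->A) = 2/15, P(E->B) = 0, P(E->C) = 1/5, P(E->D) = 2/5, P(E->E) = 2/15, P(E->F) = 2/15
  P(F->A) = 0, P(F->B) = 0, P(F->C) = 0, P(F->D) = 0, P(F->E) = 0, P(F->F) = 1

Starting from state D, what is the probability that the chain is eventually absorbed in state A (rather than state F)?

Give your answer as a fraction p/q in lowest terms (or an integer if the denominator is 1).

Answer: 2342/3707

Derivation:
Let a_i = P(absorbed in A | start in state i).
Boundary conditions: a_A = 1, a_F = 0.
For each transient state i, a_i = sum_j P(i->j) * a_j:
  a_B = 4/15*a_A + 4/15*a_B + 2/15*a_C + 0*a_D + 1/3*a_E + 0*a_F
  a_C = 4/15*a_A + 1/3*a_B + 2/15*a_C + 1/15*a_D + 1/15*a_E + 2/15*a_F
  a_D = 2/15*a_A + 4/15*a_B + 1/15*a_C + 1/5*a_D + 1/5*a_E + 2/15*a_F
  a_E = 2/15*a_A + 0*a_B + 1/5*a_C + 2/5*a_D + 2/15*a_E + 2/15*a_F

Substituting a_A = 1 and a_F = 0, rearrange to (I - Q) a = r where r[i] = P(i -> A):
  [11/15, -2/15, 0, -1/3] . (a_B, a_C, a_D, a_E) = 4/15
  [-1/3, 13/15, -1/15, -1/15] . (a_B, a_C, a_D, a_E) = 4/15
  [-4/15, -1/15, 4/5, -1/5] . (a_B, a_C, a_D, a_E) = 2/15
  [0, -1/5, -2/5, 13/15] . (a_B, a_C, a_D, a_E) = 2/15

Solving yields:
  a_B = 2840/3707
  a_C = 2586/3707
  a_D = 2342/3707
  a_E = 2248/3707

Starting state is D, so the absorption probability is a_D = 2342/3707.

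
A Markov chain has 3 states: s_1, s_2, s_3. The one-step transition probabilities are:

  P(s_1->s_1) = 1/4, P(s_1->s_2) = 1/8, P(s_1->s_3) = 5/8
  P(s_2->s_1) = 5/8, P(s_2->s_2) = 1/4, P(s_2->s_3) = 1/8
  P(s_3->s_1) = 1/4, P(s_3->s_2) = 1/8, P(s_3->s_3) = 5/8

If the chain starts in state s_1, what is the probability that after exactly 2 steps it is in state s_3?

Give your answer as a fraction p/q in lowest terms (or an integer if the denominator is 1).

Answer: 9/16

Derivation:
Computing P^2 by repeated multiplication:
P^1 =
  s_1: [1/4, 1/8, 5/8]
  s_2: [5/8, 1/4, 1/8]
  s_3: [1/4, 1/8, 5/8]
P^2 =
  s_1: [19/64, 9/64, 9/16]
  s_2: [11/32, 5/32, 1/2]
  s_3: [19/64, 9/64, 9/16]

(P^2)[s_1 -> s_3] = 9/16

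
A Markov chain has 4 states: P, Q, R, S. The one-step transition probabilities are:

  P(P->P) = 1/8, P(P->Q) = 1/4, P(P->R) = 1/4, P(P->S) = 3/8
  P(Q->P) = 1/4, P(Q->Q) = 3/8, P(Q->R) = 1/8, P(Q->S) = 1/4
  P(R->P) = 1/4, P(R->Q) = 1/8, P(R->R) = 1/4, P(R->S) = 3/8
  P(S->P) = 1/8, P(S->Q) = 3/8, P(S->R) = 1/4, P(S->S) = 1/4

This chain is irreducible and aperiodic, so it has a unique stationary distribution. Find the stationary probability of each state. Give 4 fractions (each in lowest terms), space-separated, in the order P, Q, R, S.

Answer: 95/503 150/503 107/503 151/503

Derivation:
The stationary distribution satisfies pi = pi * P, i.e.:
  pi_P = 1/8*pi_P + 1/4*pi_Q + 1/4*pi_R + 1/8*pi_S
  pi_Q = 1/4*pi_P + 3/8*pi_Q + 1/8*pi_R + 3/8*pi_S
  pi_R = 1/4*pi_P + 1/8*pi_Q + 1/4*pi_R + 1/4*pi_S
  pi_S = 3/8*pi_P + 1/4*pi_Q + 3/8*pi_R + 1/4*pi_S
with normalization: pi_P + pi_Q + pi_R + pi_S = 1.

Using the first 3 balance equations plus normalization, the linear system A*pi = b is:
  [-7/8, 1/4, 1/4, 1/8] . pi = 0
  [1/4, -5/8, 1/8, 3/8] . pi = 0
  [1/4, 1/8, -3/4, 1/4] . pi = 0
  [1, 1, 1, 1] . pi = 1

Solving yields:
  pi_P = 95/503
  pi_Q = 150/503
  pi_R = 107/503
  pi_S = 151/503

Verification (pi * P):
  95/503*1/8 + 150/503*1/4 + 107/503*1/4 + 151/503*1/8 = 95/503 = pi_P  (ok)
  95/503*1/4 + 150/503*3/8 + 107/503*1/8 + 151/503*3/8 = 150/503 = pi_Q  (ok)
  95/503*1/4 + 150/503*1/8 + 107/503*1/4 + 151/503*1/4 = 107/503 = pi_R  (ok)
  95/503*3/8 + 150/503*1/4 + 107/503*3/8 + 151/503*1/4 = 151/503 = pi_S  (ok)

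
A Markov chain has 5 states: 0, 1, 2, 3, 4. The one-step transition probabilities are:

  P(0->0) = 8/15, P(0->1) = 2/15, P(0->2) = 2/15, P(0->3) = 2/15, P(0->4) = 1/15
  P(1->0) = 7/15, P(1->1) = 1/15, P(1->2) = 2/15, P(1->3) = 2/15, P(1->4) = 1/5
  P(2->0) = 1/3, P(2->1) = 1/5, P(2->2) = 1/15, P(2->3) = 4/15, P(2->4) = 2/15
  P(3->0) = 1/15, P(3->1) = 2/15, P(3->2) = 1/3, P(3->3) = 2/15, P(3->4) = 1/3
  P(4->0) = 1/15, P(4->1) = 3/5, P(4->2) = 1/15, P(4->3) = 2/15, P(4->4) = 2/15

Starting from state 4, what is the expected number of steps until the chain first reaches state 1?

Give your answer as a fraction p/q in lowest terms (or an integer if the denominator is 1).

Answer: 25140/9977

Derivation:
Let h_i = expected steps to first reach 1 from state i.
Boundary: h_1 = 0.
First-step equations for the other states:
  h_0 = 1 + 8/15*h_0 + 2/15*h_1 + 2/15*h_2 + 2/15*h_3 + 1/15*h_4
  h_2 = 1 + 1/3*h_0 + 1/5*h_1 + 1/15*h_2 + 4/15*h_3 + 2/15*h_4
  h_3 = 1 + 1/15*h_0 + 2/15*h_1 + 1/3*h_2 + 2/15*h_3 + 1/3*h_4
  h_4 = 1 + 1/15*h_0 + 3/5*h_1 + 1/15*h_2 + 2/15*h_3 + 2/15*h_4

Substituting h_1 = 0 and rearranging gives the linear system (I - Q) h = 1:
  [7/15, -2/15, -2/15, -1/15] . (h_0, h_2, h_3, h_4) = 1
  [-1/3, 14/15, -4/15, -2/15] . (h_0, h_2, h_3, h_4) = 1
  [-1/15, -1/3, 13/15, -1/3] . (h_0, h_2, h_3, h_4) = 1
  [-1/15, -1/15, -2/15, 13/15] . (h_0, h_2, h_3, h_4) = 1

Solving yields:
  h_0 = 49485/9977
  h_2 = 43920/9977
  h_3 = 41880/9977
  h_4 = 25140/9977

Starting state is 4, so the expected hitting time is h_4 = 25140/9977.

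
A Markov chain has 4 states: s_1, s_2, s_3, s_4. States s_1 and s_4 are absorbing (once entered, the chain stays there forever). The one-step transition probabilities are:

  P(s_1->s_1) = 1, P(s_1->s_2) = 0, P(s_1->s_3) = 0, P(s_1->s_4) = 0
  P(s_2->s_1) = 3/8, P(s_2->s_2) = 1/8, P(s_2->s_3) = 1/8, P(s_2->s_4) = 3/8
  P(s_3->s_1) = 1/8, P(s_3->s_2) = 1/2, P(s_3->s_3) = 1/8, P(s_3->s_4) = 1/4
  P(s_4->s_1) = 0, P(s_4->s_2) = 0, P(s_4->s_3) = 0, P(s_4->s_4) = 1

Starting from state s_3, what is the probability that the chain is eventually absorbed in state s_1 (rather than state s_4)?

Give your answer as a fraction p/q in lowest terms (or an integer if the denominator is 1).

Answer: 19/45

Derivation:
Let a_i = P(absorbed in s_1 | start in state i).
Boundary conditions: a_s_1 = 1, a_s_4 = 0.
For each transient state i, a_i = sum_j P(i->j) * a_j:
  a_s_2 = 3/8*a_s_1 + 1/8*a_s_2 + 1/8*a_s_3 + 3/8*a_s_4
  a_s_3 = 1/8*a_s_1 + 1/2*a_s_2 + 1/8*a_s_3 + 1/4*a_s_4

Substituting a_s_1 = 1 and a_s_4 = 0, rearrange to (I - Q) a = r where r[i] = P(i -> s_1):
  [7/8, -1/8] . (a_s_2, a_s_3) = 3/8
  [-1/2, 7/8] . (a_s_2, a_s_3) = 1/8

Solving yields:
  a_s_2 = 22/45
  a_s_3 = 19/45

Starting state is s_3, so the absorption probability is a_s_3 = 19/45.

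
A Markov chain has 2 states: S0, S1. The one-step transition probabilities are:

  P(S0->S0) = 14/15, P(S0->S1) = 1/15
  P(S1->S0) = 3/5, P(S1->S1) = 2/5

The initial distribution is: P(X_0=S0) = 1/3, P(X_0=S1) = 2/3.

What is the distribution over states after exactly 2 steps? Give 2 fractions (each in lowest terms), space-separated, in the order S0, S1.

Answer: 113/135 22/135

Derivation:
Propagating the distribution step by step (d_{t+1} = d_t * P):
d_0 = (S0=1/3, S1=2/3)
  d_1[S0] = 1/3*14/15 + 2/3*3/5 = 32/45
  d_1[S1] = 1/3*1/15 + 2/3*2/5 = 13/45
d_1 = (S0=32/45, S1=13/45)
  d_2[S0] = 32/45*14/15 + 13/45*3/5 = 113/135
  d_2[S1] = 32/45*1/15 + 13/45*2/5 = 22/135
d_2 = (S0=113/135, S1=22/135)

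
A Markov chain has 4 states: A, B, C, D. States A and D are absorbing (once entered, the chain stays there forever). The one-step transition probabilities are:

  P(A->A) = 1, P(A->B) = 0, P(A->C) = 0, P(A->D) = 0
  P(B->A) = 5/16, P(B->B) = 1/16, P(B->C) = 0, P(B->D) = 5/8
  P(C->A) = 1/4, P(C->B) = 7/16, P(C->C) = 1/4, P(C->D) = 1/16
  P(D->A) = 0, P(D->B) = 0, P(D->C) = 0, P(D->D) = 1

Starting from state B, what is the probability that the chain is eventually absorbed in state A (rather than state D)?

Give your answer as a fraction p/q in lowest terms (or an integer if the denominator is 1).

Answer: 1/3

Derivation:
Let a_i = P(absorbed in A | start in state i).
Boundary conditions: a_A = 1, a_D = 0.
For each transient state i, a_i = sum_j P(i->j) * a_j:
  a_B = 5/16*a_A + 1/16*a_B + 0*a_C + 5/8*a_D
  a_C = 1/4*a_A + 7/16*a_B + 1/4*a_C + 1/16*a_D

Substituting a_A = 1 and a_D = 0, rearrange to (I - Q) a = r where r[i] = P(i -> A):
  [15/16, 0] . (a_B, a_C) = 5/16
  [-7/16, 3/4] . (a_B, a_C) = 1/4

Solving yields:
  a_B = 1/3
  a_C = 19/36

Starting state is B, so the absorption probability is a_B = 1/3.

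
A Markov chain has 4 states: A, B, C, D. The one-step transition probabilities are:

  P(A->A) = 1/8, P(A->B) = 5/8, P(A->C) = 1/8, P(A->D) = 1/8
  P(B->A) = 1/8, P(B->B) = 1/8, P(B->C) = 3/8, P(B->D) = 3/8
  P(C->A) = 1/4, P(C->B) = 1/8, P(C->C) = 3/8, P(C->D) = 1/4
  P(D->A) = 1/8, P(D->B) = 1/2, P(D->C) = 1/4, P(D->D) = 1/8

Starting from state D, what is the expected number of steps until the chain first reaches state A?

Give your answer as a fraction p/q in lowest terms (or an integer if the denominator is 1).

Answer: 320/53

Derivation:
Let h_i = expected steps to first reach A from state i.
Boundary: h_A = 0.
First-step equations for the other states:
  h_B = 1 + 1/8*h_A + 1/8*h_B + 3/8*h_C + 3/8*h_D
  h_C = 1 + 1/4*h_A + 1/8*h_B + 3/8*h_C + 1/4*h_D
  h_D = 1 + 1/8*h_A + 1/2*h_B + 1/4*h_C + 1/8*h_D

Substituting h_A = 0 and rearranging gives the linear system (I - Q) h = 1:
  [7/8, -3/8, -3/8] . (h_B, h_C, h_D) = 1
  [-1/8, 5/8, -1/4] . (h_B, h_C, h_D) = 1
  [-1/2, -1/4, 7/8] . (h_B, h_C, h_D) = 1

Solving yields:
  h_B = 316/53
  h_C = 276/53
  h_D = 320/53

Starting state is D, so the expected hitting time is h_D = 320/53.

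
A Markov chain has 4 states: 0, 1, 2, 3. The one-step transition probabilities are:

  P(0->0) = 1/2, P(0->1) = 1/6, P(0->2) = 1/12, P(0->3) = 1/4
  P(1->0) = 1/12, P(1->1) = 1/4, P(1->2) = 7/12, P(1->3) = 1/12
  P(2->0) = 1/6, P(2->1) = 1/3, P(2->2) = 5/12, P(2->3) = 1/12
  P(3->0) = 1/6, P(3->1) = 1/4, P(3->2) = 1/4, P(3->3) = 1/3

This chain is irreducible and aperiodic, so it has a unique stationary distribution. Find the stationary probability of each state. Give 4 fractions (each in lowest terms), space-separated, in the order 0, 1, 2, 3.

Answer: 199/916 60/229 331/916 73/458

Derivation:
The stationary distribution satisfies pi = pi * P, i.e.:
  pi_0 = 1/2*pi_0 + 1/12*pi_1 + 1/6*pi_2 + 1/6*pi_3
  pi_1 = 1/6*pi_0 + 1/4*pi_1 + 1/3*pi_2 + 1/4*pi_3
  pi_2 = 1/12*pi_0 + 7/12*pi_1 + 5/12*pi_2 + 1/4*pi_3
  pi_3 = 1/4*pi_0 + 1/12*pi_1 + 1/12*pi_2 + 1/3*pi_3
with normalization: pi_0 + pi_1 + pi_2 + pi_3 = 1.

Using the first 3 balance equations plus normalization, the linear system A*pi = b is:
  [-1/2, 1/12, 1/6, 1/6] . pi = 0
  [1/6, -3/4, 1/3, 1/4] . pi = 0
  [1/12, 7/12, -7/12, 1/4] . pi = 0
  [1, 1, 1, 1] . pi = 1

Solving yields:
  pi_0 = 199/916
  pi_1 = 60/229
  pi_2 = 331/916
  pi_3 = 73/458

Verification (pi * P):
  199/916*1/2 + 60/229*1/12 + 331/916*1/6 + 73/458*1/6 = 199/916 = pi_0  (ok)
  199/916*1/6 + 60/229*1/4 + 331/916*1/3 + 73/458*1/4 = 60/229 = pi_1  (ok)
  199/916*1/12 + 60/229*7/12 + 331/916*5/12 + 73/458*1/4 = 331/916 = pi_2  (ok)
  199/916*1/4 + 60/229*1/12 + 331/916*1/12 + 73/458*1/3 = 73/458 = pi_3  (ok)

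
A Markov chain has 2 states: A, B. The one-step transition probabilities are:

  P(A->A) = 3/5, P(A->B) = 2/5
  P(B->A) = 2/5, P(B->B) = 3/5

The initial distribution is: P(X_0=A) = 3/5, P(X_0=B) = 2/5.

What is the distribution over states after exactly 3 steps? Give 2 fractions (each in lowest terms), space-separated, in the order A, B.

Propagating the distribution step by step (d_{t+1} = d_t * P):
d_0 = (A=3/5, B=2/5)
  d_1[A] = 3/5*3/5 + 2/5*2/5 = 13/25
  d_1[B] = 3/5*2/5 + 2/5*3/5 = 12/25
d_1 = (A=13/25, B=12/25)
  d_2[A] = 13/25*3/5 + 12/25*2/5 = 63/125
  d_2[B] = 13/25*2/5 + 12/25*3/5 = 62/125
d_2 = (A=63/125, B=62/125)
  d_3[A] = 63/125*3/5 + 62/125*2/5 = 313/625
  d_3[B] = 63/125*2/5 + 62/125*3/5 = 312/625
d_3 = (A=313/625, B=312/625)

Answer: 313/625 312/625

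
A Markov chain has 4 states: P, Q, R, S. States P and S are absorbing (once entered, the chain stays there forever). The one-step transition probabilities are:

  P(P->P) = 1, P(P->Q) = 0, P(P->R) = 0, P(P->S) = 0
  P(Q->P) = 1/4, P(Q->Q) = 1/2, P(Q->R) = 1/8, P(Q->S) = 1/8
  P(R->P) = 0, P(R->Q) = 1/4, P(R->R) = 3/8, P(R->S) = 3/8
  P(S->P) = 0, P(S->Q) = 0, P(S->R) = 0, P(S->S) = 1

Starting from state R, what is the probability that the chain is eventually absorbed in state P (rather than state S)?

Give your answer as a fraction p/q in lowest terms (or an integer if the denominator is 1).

Answer: 2/9

Derivation:
Let a_i = P(absorbed in P | start in state i).
Boundary conditions: a_P = 1, a_S = 0.
For each transient state i, a_i = sum_j P(i->j) * a_j:
  a_Q = 1/4*a_P + 1/2*a_Q + 1/8*a_R + 1/8*a_S
  a_R = 0*a_P + 1/4*a_Q + 3/8*a_R + 3/8*a_S

Substituting a_P = 1 and a_S = 0, rearrange to (I - Q) a = r where r[i] = P(i -> P):
  [1/2, -1/8] . (a_Q, a_R) = 1/4
  [-1/4, 5/8] . (a_Q, a_R) = 0

Solving yields:
  a_Q = 5/9
  a_R = 2/9

Starting state is R, so the absorption probability is a_R = 2/9.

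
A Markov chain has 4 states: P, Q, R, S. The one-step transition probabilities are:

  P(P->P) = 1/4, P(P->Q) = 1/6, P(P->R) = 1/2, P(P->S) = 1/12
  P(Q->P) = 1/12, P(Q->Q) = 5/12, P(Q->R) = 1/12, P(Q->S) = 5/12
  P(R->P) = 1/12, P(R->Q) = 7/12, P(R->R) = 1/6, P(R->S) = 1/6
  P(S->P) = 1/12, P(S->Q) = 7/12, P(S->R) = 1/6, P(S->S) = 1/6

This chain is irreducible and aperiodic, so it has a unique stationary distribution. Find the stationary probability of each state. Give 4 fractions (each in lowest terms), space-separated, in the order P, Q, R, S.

The stationary distribution satisfies pi = pi * P, i.e.:
  pi_P = 1/4*pi_P + 1/12*pi_Q + 1/12*pi_R + 1/12*pi_S
  pi_Q = 1/6*pi_P + 5/12*pi_Q + 7/12*pi_R + 7/12*pi_S
  pi_R = 1/2*pi_P + 1/12*pi_Q + 1/6*pi_R + 1/6*pi_S
  pi_S = 1/12*pi_P + 5/12*pi_Q + 1/6*pi_R + 1/6*pi_S
with normalization: pi_P + pi_Q + pi_R + pi_S = 1.

Using the first 3 balance equations plus normalization, the linear system A*pi = b is:
  [-3/4, 1/12, 1/12, 1/12] . pi = 0
  [1/6, -7/12, 7/12, 7/12] . pi = 0
  [1/2, 1/12, -5/6, 1/6] . pi = 0
  [1, 1, 1, 1] . pi = 1

Solving yields:
  pi_P = 1/10
  pi_Q = 13/28
  pi_R = 271/1680
  pi_S = 461/1680

Verification (pi * P):
  1/10*1/4 + 13/28*1/12 + 271/1680*1/12 + 461/1680*1/12 = 1/10 = pi_P  (ok)
  1/10*1/6 + 13/28*5/12 + 271/1680*7/12 + 461/1680*7/12 = 13/28 = pi_Q  (ok)
  1/10*1/2 + 13/28*1/12 + 271/1680*1/6 + 461/1680*1/6 = 271/1680 = pi_R  (ok)
  1/10*1/12 + 13/28*5/12 + 271/1680*1/6 + 461/1680*1/6 = 461/1680 = pi_S  (ok)

Answer: 1/10 13/28 271/1680 461/1680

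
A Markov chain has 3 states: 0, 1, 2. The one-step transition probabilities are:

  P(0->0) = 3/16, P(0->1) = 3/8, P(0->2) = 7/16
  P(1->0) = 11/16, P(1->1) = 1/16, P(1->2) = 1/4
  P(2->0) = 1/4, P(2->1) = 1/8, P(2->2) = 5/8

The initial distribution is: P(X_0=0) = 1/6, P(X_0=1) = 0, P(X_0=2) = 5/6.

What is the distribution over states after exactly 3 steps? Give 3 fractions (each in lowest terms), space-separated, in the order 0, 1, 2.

Propagating the distribution step by step (d_{t+1} = d_t * P):
d_0 = (0=1/6, 1=0, 2=5/6)
  d_1[0] = 1/6*3/16 + 0*11/16 + 5/6*1/4 = 23/96
  d_1[1] = 1/6*3/8 + 0*1/16 + 5/6*1/8 = 1/6
  d_1[2] = 1/6*7/16 + 0*1/4 + 5/6*5/8 = 19/32
d_1 = (0=23/96, 1=1/6, 2=19/32)
  d_2[0] = 23/96*3/16 + 1/6*11/16 + 19/32*1/4 = 473/1536
  d_2[1] = 23/96*3/8 + 1/6*1/16 + 19/32*1/8 = 67/384
  d_2[2] = 23/96*7/16 + 1/6*1/4 + 19/32*5/8 = 265/512
d_2 = (0=473/1536, 1=67/384, 2=265/512)
  d_3[0] = 473/1536*3/16 + 67/384*11/16 + 265/512*1/4 = 7547/24576
  d_3[1] = 473/1536*3/8 + 67/384*1/16 + 265/512*1/8 = 587/3072
  d_3[2] = 473/1536*7/16 + 67/384*1/4 + 265/512*5/8 = 4111/8192
d_3 = (0=7547/24576, 1=587/3072, 2=4111/8192)

Answer: 7547/24576 587/3072 4111/8192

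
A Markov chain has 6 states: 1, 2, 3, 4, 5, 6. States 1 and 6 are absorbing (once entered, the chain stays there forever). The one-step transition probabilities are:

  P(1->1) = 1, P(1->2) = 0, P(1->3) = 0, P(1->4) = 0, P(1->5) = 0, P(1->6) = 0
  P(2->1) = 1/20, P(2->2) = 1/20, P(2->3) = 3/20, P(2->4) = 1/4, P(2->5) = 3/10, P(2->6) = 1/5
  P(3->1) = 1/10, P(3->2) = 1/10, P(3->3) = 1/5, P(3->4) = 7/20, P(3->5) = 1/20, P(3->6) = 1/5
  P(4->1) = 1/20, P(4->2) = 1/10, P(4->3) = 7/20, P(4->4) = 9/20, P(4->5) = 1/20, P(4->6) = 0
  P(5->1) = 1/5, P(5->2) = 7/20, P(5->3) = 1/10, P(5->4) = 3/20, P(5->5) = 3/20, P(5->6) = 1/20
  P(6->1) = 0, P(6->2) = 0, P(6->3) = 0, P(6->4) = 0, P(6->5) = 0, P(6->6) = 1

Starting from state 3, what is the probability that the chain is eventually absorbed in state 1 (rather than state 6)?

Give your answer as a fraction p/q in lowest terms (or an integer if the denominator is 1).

Answer: 3607/8501

Derivation:
Let a_i = P(absorbed in 1 | start in state i).
Boundary conditions: a_1 = 1, a_6 = 0.
For each transient state i, a_i = sum_j P(i->j) * a_j:
  a_2 = 1/20*a_1 + 1/20*a_2 + 3/20*a_3 + 1/4*a_4 + 3/10*a_5 + 1/5*a_6
  a_3 = 1/10*a_1 + 1/10*a_2 + 1/5*a_3 + 7/20*a_4 + 1/20*a_5 + 1/5*a_6
  a_4 = 1/20*a_1 + 1/10*a_2 + 7/20*a_3 + 9/20*a_4 + 1/20*a_5 + 0*a_6
  a_5 = 1/5*a_1 + 7/20*a_2 + 1/10*a_3 + 3/20*a_4 + 3/20*a_5 + 1/20*a_6

Substituting a_1 = 1 and a_6 = 0, rearrange to (I - Q) a = r where r[i] = P(i -> 1):
  [19/20, -3/20, -1/4, -3/10] . (a_2, a_3, a_4, a_5) = 1/20
  [-1/10, 4/5, -7/20, -1/20] . (a_2, a_3, a_4, a_5) = 1/10
  [-1/10, -7/20, 11/20, -1/20] . (a_2, a_3, a_4, a_5) = 1/20
  [-7/20, -1/10, -3/20, 17/20] . (a_2, a_3, a_4, a_5) = 1/5

Solving yields:
  a_2 = 10696/25503
  a_3 = 3607/8501
  a_4 = 12410/25503
  a_5 = 13868/25503

Starting state is 3, so the absorption probability is a_3 = 3607/8501.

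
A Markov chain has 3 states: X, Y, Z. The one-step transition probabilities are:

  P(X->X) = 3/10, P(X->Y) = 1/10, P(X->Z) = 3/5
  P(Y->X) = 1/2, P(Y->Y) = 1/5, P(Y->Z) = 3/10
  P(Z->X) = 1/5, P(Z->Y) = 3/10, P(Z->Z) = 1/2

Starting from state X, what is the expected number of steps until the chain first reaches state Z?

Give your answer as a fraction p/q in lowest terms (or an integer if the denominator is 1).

Answer: 30/17

Derivation:
Let h_i = expected steps to first reach Z from state i.
Boundary: h_Z = 0.
First-step equations for the other states:
  h_X = 1 + 3/10*h_X + 1/10*h_Y + 3/5*h_Z
  h_Y = 1 + 1/2*h_X + 1/5*h_Y + 3/10*h_Z

Substituting h_Z = 0 and rearranging gives the linear system (I - Q) h = 1:
  [7/10, -1/10] . (h_X, h_Y) = 1
  [-1/2, 4/5] . (h_X, h_Y) = 1

Solving yields:
  h_X = 30/17
  h_Y = 40/17

Starting state is X, so the expected hitting time is h_X = 30/17.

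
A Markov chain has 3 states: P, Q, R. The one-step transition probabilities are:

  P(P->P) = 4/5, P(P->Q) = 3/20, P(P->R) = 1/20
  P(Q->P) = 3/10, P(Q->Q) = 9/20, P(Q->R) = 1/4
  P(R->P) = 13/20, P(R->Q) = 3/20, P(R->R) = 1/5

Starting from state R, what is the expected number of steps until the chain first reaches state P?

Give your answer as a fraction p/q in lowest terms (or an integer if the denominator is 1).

Answer: 40/23

Derivation:
Let h_i = expected steps to first reach P from state i.
Boundary: h_P = 0.
First-step equations for the other states:
  h_Q = 1 + 3/10*h_P + 9/20*h_Q + 1/4*h_R
  h_R = 1 + 13/20*h_P + 3/20*h_Q + 1/5*h_R

Substituting h_P = 0 and rearranging gives the linear system (I - Q) h = 1:
  [11/20, -1/4] . (h_Q, h_R) = 1
  [-3/20, 4/5] . (h_Q, h_R) = 1

Solving yields:
  h_Q = 60/23
  h_R = 40/23

Starting state is R, so the expected hitting time is h_R = 40/23.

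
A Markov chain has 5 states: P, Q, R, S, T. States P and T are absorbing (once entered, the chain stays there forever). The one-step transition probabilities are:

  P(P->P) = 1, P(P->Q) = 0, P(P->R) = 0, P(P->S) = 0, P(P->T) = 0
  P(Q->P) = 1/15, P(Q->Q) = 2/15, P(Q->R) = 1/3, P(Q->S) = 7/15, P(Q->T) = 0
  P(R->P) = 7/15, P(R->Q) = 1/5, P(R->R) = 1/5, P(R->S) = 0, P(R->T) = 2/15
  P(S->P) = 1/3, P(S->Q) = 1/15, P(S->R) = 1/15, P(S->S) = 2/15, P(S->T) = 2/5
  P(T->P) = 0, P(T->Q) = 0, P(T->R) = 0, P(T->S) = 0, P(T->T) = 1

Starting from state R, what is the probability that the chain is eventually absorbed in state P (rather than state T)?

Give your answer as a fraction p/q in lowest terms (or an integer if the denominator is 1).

Answer: 71/96

Derivation:
Let a_i = P(absorbed in P | start in state i).
Boundary conditions: a_P = 1, a_T = 0.
For each transient state i, a_i = sum_j P(i->j) * a_j:
  a_Q = 1/15*a_P + 2/15*a_Q + 1/3*a_R + 7/15*a_S + 0*a_T
  a_R = 7/15*a_P + 1/5*a_Q + 1/5*a_R + 0*a_S + 2/15*a_T
  a_S = 1/3*a_P + 1/15*a_Q + 1/15*a_R + 2/15*a_S + 2/5*a_T

Substituting a_P = 1 and a_T = 0, rearrange to (I - Q) a = r where r[i] = P(i -> P):
  [13/15, -1/3, -7/15] . (a_Q, a_R, a_S) = 1/15
  [-1/5, 4/5, 0] . (a_Q, a_R, a_S) = 7/15
  [-1/15, -1/15, 13/15] . (a_Q, a_R, a_S) = 1/3

Solving yields:
  a_Q = 5/8
  a_R = 71/96
  a_S = 47/96

Starting state is R, so the absorption probability is a_R = 71/96.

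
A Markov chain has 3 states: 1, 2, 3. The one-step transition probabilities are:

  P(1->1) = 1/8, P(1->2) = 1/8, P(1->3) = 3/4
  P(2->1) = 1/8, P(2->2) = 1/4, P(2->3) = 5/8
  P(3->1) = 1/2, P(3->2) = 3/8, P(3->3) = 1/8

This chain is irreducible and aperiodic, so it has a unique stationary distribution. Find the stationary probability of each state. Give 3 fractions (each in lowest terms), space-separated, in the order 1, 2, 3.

The stationary distribution satisfies pi = pi * P, i.e.:
  pi_1 = 1/8*pi_1 + 1/8*pi_2 + 1/2*pi_3
  pi_2 = 1/8*pi_1 + 1/4*pi_2 + 3/8*pi_3
  pi_3 = 3/4*pi_1 + 5/8*pi_2 + 1/8*pi_3
with normalization: pi_1 + pi_2 + pi_3 = 1.

Using the first 2 balance equations plus normalization, the linear system A*pi = b is:
  [-7/8, 1/8, 1/2] . pi = 0
  [1/8, -3/4, 3/8] . pi = 0
  [1, 1, 1] . pi = 1

Solving yields:
  pi_1 = 9/31
  pi_2 = 25/93
  pi_3 = 41/93

Verification (pi * P):
  9/31*1/8 + 25/93*1/8 + 41/93*1/2 = 9/31 = pi_1  (ok)
  9/31*1/8 + 25/93*1/4 + 41/93*3/8 = 25/93 = pi_2  (ok)
  9/31*3/4 + 25/93*5/8 + 41/93*1/8 = 41/93 = pi_3  (ok)

Answer: 9/31 25/93 41/93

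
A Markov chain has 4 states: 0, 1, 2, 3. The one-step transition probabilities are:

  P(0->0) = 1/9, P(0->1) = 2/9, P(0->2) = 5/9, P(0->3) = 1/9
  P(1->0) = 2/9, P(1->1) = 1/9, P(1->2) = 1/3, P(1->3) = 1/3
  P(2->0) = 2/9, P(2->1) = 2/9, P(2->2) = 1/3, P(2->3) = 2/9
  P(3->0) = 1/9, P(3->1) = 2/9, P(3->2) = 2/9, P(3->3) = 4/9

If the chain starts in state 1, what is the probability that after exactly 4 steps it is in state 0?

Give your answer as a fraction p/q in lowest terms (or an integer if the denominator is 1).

Answer: 1120/6561

Derivation:
Computing P^4 by repeated multiplication:
P^1 =
  0: [1/9, 2/9, 5/9, 1/9]
  1: [2/9, 1/9, 1/3, 1/3]
  2: [2/9, 2/9, 1/3, 2/9]
  3: [1/9, 2/9, 2/9, 4/9]
P^2 =
  0: [16/81, 16/81, 28/81, 7/27]
  1: [13/81, 17/81, 28/81, 23/81]
  2: [14/81, 16/81, 29/81, 22/81]
  3: [13/81, 16/81, 25/81, 1/3]
P^3 =
  0: [125/729, 146/729, 254/729, 68/243]
  1: [14/81, 145/729, 82/243, 212/729]
  2: [14/81, 146/729, 83/243, 208/729]
  3: [122/729, 146/729, 242/729, 73/243]
P^4 =
  0: [1129/6561, 1312/6561, 2233/6561, 629/2187]
  1: [1120/6561, 1313/6561, 2227/6561, 1901/6561]
  2: [1124/6561, 1312/6561, 2231/6561, 1894/6561]
  3: [1117/6561, 1312/6561, 2212/6561, 640/2187]

(P^4)[1 -> 0] = 1120/6561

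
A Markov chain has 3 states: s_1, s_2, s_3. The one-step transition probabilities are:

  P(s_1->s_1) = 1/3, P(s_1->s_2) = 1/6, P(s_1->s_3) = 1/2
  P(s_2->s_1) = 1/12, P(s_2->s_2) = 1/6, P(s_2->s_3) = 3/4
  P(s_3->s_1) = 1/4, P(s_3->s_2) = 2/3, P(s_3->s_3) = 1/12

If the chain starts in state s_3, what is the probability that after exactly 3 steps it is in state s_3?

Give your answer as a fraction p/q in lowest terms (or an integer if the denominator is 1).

Answer: 499/1728

Derivation:
Computing P^3 by repeated multiplication:
P^1 =
  s_1: [1/3, 1/6, 1/2]
  s_2: [1/12, 1/6, 3/4]
  s_3: [1/4, 2/3, 1/12]
P^2 =
  s_1: [1/4, 5/12, 1/3]
  s_2: [11/48, 13/24, 11/48]
  s_3: [23/144, 5/24, 91/144]
P^3 =
  s_1: [29/144, 1/3, 67/144]
  s_2: [103/576, 9/32, 311/576]
  s_3: [395/1728, 139/288, 499/1728]

(P^3)[s_3 -> s_3] = 499/1728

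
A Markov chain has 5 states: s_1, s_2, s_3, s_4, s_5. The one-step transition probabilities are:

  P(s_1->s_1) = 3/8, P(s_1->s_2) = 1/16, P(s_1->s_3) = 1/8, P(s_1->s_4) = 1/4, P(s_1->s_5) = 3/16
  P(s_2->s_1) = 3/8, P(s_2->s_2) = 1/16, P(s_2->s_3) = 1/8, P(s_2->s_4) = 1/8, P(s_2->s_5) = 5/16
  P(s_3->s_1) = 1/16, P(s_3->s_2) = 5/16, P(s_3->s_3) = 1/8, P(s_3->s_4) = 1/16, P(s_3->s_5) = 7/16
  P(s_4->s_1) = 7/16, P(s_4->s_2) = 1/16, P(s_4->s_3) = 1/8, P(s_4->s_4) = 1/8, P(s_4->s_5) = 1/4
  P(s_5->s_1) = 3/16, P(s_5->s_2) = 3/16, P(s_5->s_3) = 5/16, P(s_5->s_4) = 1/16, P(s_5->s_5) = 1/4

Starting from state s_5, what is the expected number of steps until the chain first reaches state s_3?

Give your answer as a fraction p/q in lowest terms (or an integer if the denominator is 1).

Answer: 27488/5743

Derivation:
Let h_i = expected steps to first reach s_3 from state i.
Boundary: h_s_3 = 0.
First-step equations for the other states:
  h_s_1 = 1 + 3/8*h_s_1 + 1/16*h_s_2 + 1/8*h_s_3 + 1/4*h_s_4 + 3/16*h_s_5
  h_s_2 = 1 + 3/8*h_s_1 + 1/16*h_s_2 + 1/8*h_s_3 + 1/8*h_s_4 + 5/16*h_s_5
  h_s_4 = 1 + 7/16*h_s_1 + 1/16*h_s_2 + 1/8*h_s_3 + 1/8*h_s_4 + 1/4*h_s_5
  h_s_5 = 1 + 3/16*h_s_1 + 3/16*h_s_2 + 5/16*h_s_3 + 1/16*h_s_4 + 1/4*h_s_5

Substituting h_s_3 = 0 and rearranging gives the linear system (I - Q) h = 1:
  [5/8, -1/16, -1/4, -3/16] . (h_s_1, h_s_2, h_s_4, h_s_5) = 1
  [-3/8, 15/16, -1/8, -5/16] . (h_s_1, h_s_2, h_s_4, h_s_5) = 1
  [-7/16, -1/16, 7/8, -1/4] . (h_s_1, h_s_2, h_s_4, h_s_5) = 1
  [-3/16, -3/16, -1/16, 3/4] . (h_s_1, h_s_2, h_s_4, h_s_5) = 1

Solving yields:
  h_s_1 = 34400/5743
  h_s_2 = 33584/5743
  h_s_4 = 34016/5743
  h_s_5 = 27488/5743

Starting state is s_5, so the expected hitting time is h_s_5 = 27488/5743.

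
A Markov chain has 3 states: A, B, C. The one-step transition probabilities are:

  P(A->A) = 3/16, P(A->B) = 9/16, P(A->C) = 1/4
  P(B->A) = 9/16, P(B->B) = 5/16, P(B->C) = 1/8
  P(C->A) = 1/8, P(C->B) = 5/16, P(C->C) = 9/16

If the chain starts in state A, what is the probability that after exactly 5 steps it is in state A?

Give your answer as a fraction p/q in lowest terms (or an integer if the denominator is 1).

Computing P^5 by repeated multiplication:
P^1 =
  A: [3/16, 9/16, 1/4]
  B: [9/16, 5/16, 1/8]
  C: [1/8, 5/16, 9/16]
P^2 =
  A: [49/128, 23/64, 33/128]
  B: [19/64, 29/64, 1/4]
  C: [69/256, 11/32, 99/256]
P^3 =
  A: [627/2048, 209/512, 585/2048]
  B: [175/512, 99/256, 139/512]
  C: [1197/4096, 389/1024, 1343/4096]
P^4 =
  A: [10575/32768, 3187/8192, 9445/32768]
  B: [2585/8192, 815/2048, 2347/8192]
  C: [20281/65536, 6317/16384, 19987/65536]
P^5 =
  A: [165347/524288, 51535/131072, 152801/524288]
  B: [41789/131072, 12825/32768, 37983/131072]
  C: [328229/1048576, 102201/262144, 311543/1048576]

(P^5)[A -> A] = 165347/524288

Answer: 165347/524288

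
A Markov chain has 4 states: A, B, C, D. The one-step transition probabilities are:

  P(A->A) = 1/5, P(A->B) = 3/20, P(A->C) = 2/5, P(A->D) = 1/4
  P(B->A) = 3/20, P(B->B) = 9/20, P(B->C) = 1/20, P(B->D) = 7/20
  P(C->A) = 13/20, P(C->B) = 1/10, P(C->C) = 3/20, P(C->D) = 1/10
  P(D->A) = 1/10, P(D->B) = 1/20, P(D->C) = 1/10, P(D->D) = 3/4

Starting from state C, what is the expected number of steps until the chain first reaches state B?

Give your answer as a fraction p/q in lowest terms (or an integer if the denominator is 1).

Answer: 1180/111

Derivation:
Let h_i = expected steps to first reach B from state i.
Boundary: h_B = 0.
First-step equations for the other states:
  h_A = 1 + 1/5*h_A + 3/20*h_B + 2/5*h_C + 1/4*h_D
  h_C = 1 + 13/20*h_A + 1/10*h_B + 3/20*h_C + 1/10*h_D
  h_D = 1 + 1/10*h_A + 1/20*h_B + 1/10*h_C + 3/4*h_D

Substituting h_B = 0 and rearranging gives the linear system (I - Q) h = 1:
  [4/5, -2/5, -1/4] . (h_A, h_C, h_D) = 1
  [-13/20, 17/20, -1/10] . (h_A, h_C, h_D) = 1
  [-1/10, -1/10, 1/4] . (h_A, h_C, h_D) = 1

Solving yields:
  h_A = 1160/111
  h_C = 1180/111
  h_D = 460/37

Starting state is C, so the expected hitting time is h_C = 1180/111.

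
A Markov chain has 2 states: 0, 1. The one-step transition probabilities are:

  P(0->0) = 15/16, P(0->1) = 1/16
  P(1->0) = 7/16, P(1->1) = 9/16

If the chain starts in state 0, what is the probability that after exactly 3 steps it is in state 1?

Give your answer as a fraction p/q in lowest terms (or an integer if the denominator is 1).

Answer: 7/64

Derivation:
Computing P^3 by repeated multiplication:
P^1 =
  0: [15/16, 1/16]
  1: [7/16, 9/16]
P^2 =
  0: [29/32, 3/32]
  1: [21/32, 11/32]
P^3 =
  0: [57/64, 7/64]
  1: [49/64, 15/64]

(P^3)[0 -> 1] = 7/64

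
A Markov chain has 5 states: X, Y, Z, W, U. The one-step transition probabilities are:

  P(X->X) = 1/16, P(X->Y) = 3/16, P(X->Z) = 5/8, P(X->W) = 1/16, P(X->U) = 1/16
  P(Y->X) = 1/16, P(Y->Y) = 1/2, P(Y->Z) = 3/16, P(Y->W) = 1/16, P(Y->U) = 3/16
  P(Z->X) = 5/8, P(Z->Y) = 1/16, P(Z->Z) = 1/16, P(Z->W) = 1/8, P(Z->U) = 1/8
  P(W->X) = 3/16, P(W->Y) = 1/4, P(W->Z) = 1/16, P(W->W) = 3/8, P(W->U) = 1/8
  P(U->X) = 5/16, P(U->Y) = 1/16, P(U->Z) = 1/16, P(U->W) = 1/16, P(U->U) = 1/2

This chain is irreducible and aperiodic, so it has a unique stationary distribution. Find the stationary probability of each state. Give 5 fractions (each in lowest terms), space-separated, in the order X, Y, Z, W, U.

The stationary distribution satisfies pi = pi * P, i.e.:
  pi_X = 1/16*pi_X + 1/16*pi_Y + 5/8*pi_Z + 3/16*pi_W + 5/16*pi_U
  pi_Y = 3/16*pi_X + 1/2*pi_Y + 1/16*pi_Z + 1/4*pi_W + 1/16*pi_U
  pi_Z = 5/8*pi_X + 3/16*pi_Y + 1/16*pi_Z + 1/16*pi_W + 1/16*pi_U
  pi_W = 1/16*pi_X + 1/16*pi_Y + 1/8*pi_Z + 3/8*pi_W + 1/16*pi_U
  pi_U = 1/16*pi_X + 3/16*pi_Y + 1/8*pi_Z + 1/8*pi_W + 1/2*pi_U
with normalization: pi_X + pi_Y + pi_Z + pi_W + pi_U = 1.

Using the first 4 balance equations plus normalization, the linear system A*pi = b is:
  [-15/16, 1/16, 5/8, 3/16, 5/16] . pi = 0
  [3/16, -1/2, 1/16, 1/4, 1/16] . pi = 0
  [5/8, 3/16, -15/16, 1/16, 1/16] . pi = 0
  [1/16, 1/16, 1/8, -5/8, 1/16] . pi = 0
  [1, 1, 1, 1, 1] . pi = 1

Solving yields:
  pi_X = 7307/28571
  pi_Y = 5865/28571
  pi_Z = 6629/28571
  pi_W = 3200/28571
  pi_U = 5570/28571

Verification (pi * P):
  7307/28571*1/16 + 5865/28571*1/16 + 6629/28571*5/8 + 3200/28571*3/16 + 5570/28571*5/16 = 7307/28571 = pi_X  (ok)
  7307/28571*3/16 + 5865/28571*1/2 + 6629/28571*1/16 + 3200/28571*1/4 + 5570/28571*1/16 = 5865/28571 = pi_Y  (ok)
  7307/28571*5/8 + 5865/28571*3/16 + 6629/28571*1/16 + 3200/28571*1/16 + 5570/28571*1/16 = 6629/28571 = pi_Z  (ok)
  7307/28571*1/16 + 5865/28571*1/16 + 6629/28571*1/8 + 3200/28571*3/8 + 5570/28571*1/16 = 3200/28571 = pi_W  (ok)
  7307/28571*1/16 + 5865/28571*3/16 + 6629/28571*1/8 + 3200/28571*1/8 + 5570/28571*1/2 = 5570/28571 = pi_U  (ok)

Answer: 7307/28571 5865/28571 6629/28571 3200/28571 5570/28571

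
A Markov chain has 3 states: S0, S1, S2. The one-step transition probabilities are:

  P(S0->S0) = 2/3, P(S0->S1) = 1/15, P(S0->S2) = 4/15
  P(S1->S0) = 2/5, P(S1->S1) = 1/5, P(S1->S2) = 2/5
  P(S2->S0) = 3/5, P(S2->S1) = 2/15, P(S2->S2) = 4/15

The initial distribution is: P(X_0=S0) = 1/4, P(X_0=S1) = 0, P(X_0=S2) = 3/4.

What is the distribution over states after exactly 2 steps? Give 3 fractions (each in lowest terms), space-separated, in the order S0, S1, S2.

Propagating the distribution step by step (d_{t+1} = d_t * P):
d_0 = (S0=1/4, S1=0, S2=3/4)
  d_1[S0] = 1/4*2/3 + 0*2/5 + 3/4*3/5 = 37/60
  d_1[S1] = 1/4*1/15 + 0*1/5 + 3/4*2/15 = 7/60
  d_1[S2] = 1/4*4/15 + 0*2/5 + 3/4*4/15 = 4/15
d_1 = (S0=37/60, S1=7/60, S2=4/15)
  d_2[S0] = 37/60*2/3 + 7/60*2/5 + 4/15*3/5 = 139/225
  d_2[S1] = 37/60*1/15 + 7/60*1/5 + 4/15*2/15 = 1/10
  d_2[S2] = 37/60*4/15 + 7/60*2/5 + 4/15*4/15 = 127/450
d_2 = (S0=139/225, S1=1/10, S2=127/450)

Answer: 139/225 1/10 127/450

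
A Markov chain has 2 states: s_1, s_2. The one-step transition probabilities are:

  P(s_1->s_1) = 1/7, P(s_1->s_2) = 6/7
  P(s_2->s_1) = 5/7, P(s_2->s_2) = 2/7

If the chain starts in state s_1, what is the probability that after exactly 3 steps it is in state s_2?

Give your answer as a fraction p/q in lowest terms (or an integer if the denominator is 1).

Computing P^3 by repeated multiplication:
P^1 =
  s_1: [1/7, 6/7]
  s_2: [5/7, 2/7]
P^2 =
  s_1: [31/49, 18/49]
  s_2: [15/49, 34/49]
P^3 =
  s_1: [121/343, 222/343]
  s_2: [185/343, 158/343]

(P^3)[s_1 -> s_2] = 222/343

Answer: 222/343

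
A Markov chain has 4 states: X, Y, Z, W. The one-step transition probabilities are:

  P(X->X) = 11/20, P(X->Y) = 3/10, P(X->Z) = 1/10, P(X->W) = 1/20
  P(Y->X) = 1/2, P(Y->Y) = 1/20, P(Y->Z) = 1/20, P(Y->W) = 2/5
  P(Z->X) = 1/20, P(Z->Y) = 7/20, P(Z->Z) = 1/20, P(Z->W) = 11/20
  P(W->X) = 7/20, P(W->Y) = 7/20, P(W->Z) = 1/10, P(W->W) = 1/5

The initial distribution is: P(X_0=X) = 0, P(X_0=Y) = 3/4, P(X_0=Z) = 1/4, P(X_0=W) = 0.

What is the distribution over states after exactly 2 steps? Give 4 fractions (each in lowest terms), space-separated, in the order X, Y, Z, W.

Answer: 69/160 469/1600 73/800 59/320

Derivation:
Propagating the distribution step by step (d_{t+1} = d_t * P):
d_0 = (X=0, Y=3/4, Z=1/4, W=0)
  d_1[X] = 0*11/20 + 3/4*1/2 + 1/4*1/20 + 0*7/20 = 31/80
  d_1[Y] = 0*3/10 + 3/4*1/20 + 1/4*7/20 + 0*7/20 = 1/8
  d_1[Z] = 0*1/10 + 3/4*1/20 + 1/4*1/20 + 0*1/10 = 1/20
  d_1[W] = 0*1/20 + 3/4*2/5 + 1/4*11/20 + 0*1/5 = 7/16
d_1 = (X=31/80, Y=1/8, Z=1/20, W=7/16)
  d_2[X] = 31/80*11/20 + 1/8*1/2 + 1/20*1/20 + 7/16*7/20 = 69/160
  d_2[Y] = 31/80*3/10 + 1/8*1/20 + 1/20*7/20 + 7/16*7/20 = 469/1600
  d_2[Z] = 31/80*1/10 + 1/8*1/20 + 1/20*1/20 + 7/16*1/10 = 73/800
  d_2[W] = 31/80*1/20 + 1/8*2/5 + 1/20*11/20 + 7/16*1/5 = 59/320
d_2 = (X=69/160, Y=469/1600, Z=73/800, W=59/320)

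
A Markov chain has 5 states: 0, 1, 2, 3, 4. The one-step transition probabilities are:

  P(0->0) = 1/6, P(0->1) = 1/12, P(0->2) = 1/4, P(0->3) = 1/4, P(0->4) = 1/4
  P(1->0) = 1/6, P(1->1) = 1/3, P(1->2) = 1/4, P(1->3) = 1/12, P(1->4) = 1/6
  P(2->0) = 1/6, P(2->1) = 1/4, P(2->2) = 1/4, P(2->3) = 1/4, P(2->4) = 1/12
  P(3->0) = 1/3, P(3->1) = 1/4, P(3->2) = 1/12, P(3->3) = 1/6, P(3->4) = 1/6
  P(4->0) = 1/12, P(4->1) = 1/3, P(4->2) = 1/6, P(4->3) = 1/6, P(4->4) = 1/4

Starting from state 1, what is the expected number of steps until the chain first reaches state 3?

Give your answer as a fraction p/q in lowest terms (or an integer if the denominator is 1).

Let h_i = expected steps to first reach 3 from state i.
Boundary: h_3 = 0.
First-step equations for the other states:
  h_0 = 1 + 1/6*h_0 + 1/12*h_1 + 1/4*h_2 + 1/4*h_3 + 1/4*h_4
  h_1 = 1 + 1/6*h_0 + 1/3*h_1 + 1/4*h_2 + 1/12*h_3 + 1/6*h_4
  h_2 = 1 + 1/6*h_0 + 1/4*h_1 + 1/4*h_2 + 1/4*h_3 + 1/12*h_4
  h_4 = 1 + 1/12*h_0 + 1/3*h_1 + 1/6*h_2 + 1/6*h_3 + 1/4*h_4

Substituting h_3 = 0 and rearranging gives the linear system (I - Q) h = 1:
  [5/6, -1/12, -1/4, -1/4] . (h_0, h_1, h_2, h_4) = 1
  [-1/6, 2/3, -1/4, -1/6] . (h_0, h_1, h_2, h_4) = 1
  [-1/6, -1/4, 3/4, -1/12] . (h_0, h_1, h_2, h_4) = 1
  [-1/12, -1/3, -1/6, 3/4] . (h_0, h_1, h_2, h_4) = 1

Solving yields:
  h_0 = 984/193
  h_1 = 1188/193
  h_2 = 996/193
  h_4 = 1116/193

Starting state is 1, so the expected hitting time is h_1 = 1188/193.

Answer: 1188/193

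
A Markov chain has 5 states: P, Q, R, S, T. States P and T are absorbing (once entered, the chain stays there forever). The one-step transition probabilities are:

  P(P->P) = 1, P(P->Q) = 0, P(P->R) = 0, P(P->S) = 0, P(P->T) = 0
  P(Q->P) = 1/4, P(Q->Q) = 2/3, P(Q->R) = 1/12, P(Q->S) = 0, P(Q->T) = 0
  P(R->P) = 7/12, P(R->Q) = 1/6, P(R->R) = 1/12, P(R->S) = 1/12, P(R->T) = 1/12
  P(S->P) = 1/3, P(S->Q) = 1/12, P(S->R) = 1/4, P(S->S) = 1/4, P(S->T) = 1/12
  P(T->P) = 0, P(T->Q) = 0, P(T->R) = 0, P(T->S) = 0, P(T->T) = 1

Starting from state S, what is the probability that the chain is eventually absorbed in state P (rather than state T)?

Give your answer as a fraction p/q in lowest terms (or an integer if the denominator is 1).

Let a_i = P(absorbed in P | start in state i).
Boundary conditions: a_P = 1, a_T = 0.
For each transient state i, a_i = sum_j P(i->j) * a_j:
  a_Q = 1/4*a_P + 2/3*a_Q + 1/12*a_R + 0*a_S + 0*a_T
  a_R = 7/12*a_P + 1/6*a_Q + 1/12*a_R + 1/12*a_S + 1/12*a_T
  a_S = 1/3*a_P + 1/12*a_Q + 1/4*a_R + 1/4*a_S + 1/12*a_T

Substituting a_P = 1 and a_T = 0, rearrange to (I - Q) a = r where r[i] = P(i -> P):
  [1/3, -1/12, 0] . (a_Q, a_R, a_S) = 1/4
  [-1/6, 11/12, -1/12] . (a_Q, a_R, a_S) = 7/12
  [-1/12, -1/4, 3/4] . (a_Q, a_R, a_S) = 1/3

Solving yields:
  a_Q = 71/73
  a_R = 65/73
  a_S = 62/73

Starting state is S, so the absorption probability is a_S = 62/73.

Answer: 62/73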